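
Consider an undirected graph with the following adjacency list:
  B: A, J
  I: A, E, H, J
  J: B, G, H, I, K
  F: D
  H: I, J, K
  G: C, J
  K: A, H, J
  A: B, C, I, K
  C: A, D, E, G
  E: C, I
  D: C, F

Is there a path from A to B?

Yes

Explore from A.
Distance 1: reach B, C, I, K.
Found B.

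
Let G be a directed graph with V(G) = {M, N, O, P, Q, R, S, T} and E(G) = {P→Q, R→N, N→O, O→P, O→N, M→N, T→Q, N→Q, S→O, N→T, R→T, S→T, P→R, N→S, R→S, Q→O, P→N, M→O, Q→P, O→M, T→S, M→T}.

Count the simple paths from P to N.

12

P→N
P→Q→O→M→N
P→Q→O→N
P→R→N
P→R→S→O→M→N
P→R→S→O→N
P→R→S→T→Q→O→M→N
P→R→S→T→Q→O→N
P→R→T→Q→O→M→N
P→R→T→Q→O→N
P→R→T→S→O→M→N
P→R→T→S→O→N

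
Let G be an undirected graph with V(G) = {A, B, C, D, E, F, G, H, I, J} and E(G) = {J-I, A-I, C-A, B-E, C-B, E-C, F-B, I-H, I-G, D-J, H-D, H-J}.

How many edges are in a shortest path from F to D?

Distance 0: F.
Distance 1: B.
Distance 2: C, E.
Distance 3: A.
Distance 4: I.
Distance 5: G, H, J.
Distance 6: D — contains D.

6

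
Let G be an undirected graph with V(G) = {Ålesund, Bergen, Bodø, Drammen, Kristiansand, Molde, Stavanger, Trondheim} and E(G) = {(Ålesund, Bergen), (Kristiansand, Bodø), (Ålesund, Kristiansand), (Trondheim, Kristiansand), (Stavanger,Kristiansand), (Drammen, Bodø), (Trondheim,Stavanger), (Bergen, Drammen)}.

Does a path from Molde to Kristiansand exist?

Molde has no edges, so nothing is reachable from it.

No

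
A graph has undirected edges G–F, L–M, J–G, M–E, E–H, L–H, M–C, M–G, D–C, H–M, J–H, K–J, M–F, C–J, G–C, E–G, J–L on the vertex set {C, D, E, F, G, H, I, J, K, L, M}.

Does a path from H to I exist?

No

Explore from H.
Distance 1: reach E, J, L, M.
Distance 2: reach C, F, G, K.
Distance 3: reach D.
The search is exhausted without reaching I; it lies in a different component.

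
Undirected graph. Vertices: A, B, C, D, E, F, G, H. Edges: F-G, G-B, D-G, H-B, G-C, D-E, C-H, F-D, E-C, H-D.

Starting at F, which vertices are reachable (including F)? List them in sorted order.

B, C, D, E, F, G, H

Start at F.
Its neighbours: D, G.
Then their neighbours: B, C, E, H.
Nothing further is reachable.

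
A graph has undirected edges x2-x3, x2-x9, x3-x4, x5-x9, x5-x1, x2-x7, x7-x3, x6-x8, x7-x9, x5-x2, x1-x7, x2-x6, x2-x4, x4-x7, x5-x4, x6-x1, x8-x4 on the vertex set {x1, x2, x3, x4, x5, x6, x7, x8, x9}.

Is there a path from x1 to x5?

Explore from x1.
Distance 1: reach x5, x6, x7.
Found x5.

Yes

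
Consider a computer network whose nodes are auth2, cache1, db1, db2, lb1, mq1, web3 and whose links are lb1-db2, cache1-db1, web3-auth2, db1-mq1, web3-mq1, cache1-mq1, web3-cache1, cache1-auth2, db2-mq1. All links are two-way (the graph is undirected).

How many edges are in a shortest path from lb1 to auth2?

4

Distance 0: lb1.
Distance 1: db2.
Distance 2: mq1.
Distance 3: cache1, db1, web3.
Distance 4: auth2 — contains auth2.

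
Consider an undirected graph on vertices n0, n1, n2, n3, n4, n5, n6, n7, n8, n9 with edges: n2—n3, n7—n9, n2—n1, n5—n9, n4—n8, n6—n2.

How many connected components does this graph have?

From n0: component {n0}.
From n1: component {n1, n2, n3, n6}.
From n4: component {n4, n8}.
From n5: component {n5, n7, n9}.
That's 4 components.

4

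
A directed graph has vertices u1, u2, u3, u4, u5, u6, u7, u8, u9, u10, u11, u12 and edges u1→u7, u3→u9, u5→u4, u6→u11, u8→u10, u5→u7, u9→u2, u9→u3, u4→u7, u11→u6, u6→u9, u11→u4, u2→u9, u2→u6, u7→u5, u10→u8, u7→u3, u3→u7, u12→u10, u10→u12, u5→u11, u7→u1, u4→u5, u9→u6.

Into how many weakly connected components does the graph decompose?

2

From u1: component {u1, u2, u3, u4, u5, u6, u7, u9, u11}.
From u8: component {u8, u10, u12}.
That's 2 components.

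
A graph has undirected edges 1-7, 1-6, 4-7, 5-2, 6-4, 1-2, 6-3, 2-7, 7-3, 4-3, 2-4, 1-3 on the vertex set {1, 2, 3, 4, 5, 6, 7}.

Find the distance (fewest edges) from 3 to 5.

3

Distance 0: 3.
Distance 1: 1, 4, 6, 7.
Distance 2: 2.
Distance 3: 5 — contains 5.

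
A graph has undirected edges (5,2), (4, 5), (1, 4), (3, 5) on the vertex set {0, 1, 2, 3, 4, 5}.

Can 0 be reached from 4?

Explore from 4.
Distance 1: reach 1, 5.
Distance 2: reach 2, 3.
The search is exhausted without reaching 0; it lies in a different component.

No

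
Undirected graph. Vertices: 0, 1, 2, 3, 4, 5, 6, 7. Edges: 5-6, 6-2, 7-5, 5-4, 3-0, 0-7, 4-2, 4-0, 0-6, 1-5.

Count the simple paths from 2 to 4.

2–4
2–6–0–4
2–6–0–7–5–4
2–6–5–4
2–6–5–7–0–4

5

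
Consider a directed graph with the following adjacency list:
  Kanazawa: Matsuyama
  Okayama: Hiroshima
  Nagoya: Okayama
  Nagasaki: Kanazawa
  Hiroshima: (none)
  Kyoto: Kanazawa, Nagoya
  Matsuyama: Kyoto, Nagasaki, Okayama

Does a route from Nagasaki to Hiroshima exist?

Explore from Nagasaki.
Distance 1: reach Kanazawa.
Distance 2: reach Matsuyama.
Distance 3: reach Kyoto, Okayama.
Distance 4: reach Hiroshima, Nagoya.
Found Hiroshima.

Yes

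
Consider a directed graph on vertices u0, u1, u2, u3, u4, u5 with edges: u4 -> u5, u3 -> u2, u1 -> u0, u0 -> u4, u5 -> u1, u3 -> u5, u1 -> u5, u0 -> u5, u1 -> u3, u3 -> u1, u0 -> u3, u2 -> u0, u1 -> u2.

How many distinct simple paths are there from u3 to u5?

8

u3→u1→u0→u4→u5
u3→u1→u0→u5
u3→u1→u2→u0→u4→u5
u3→u1→u2→u0→u5
u3→u1→u5
u3→u2→u0→u4→u5
u3→u2→u0→u5
u3→u5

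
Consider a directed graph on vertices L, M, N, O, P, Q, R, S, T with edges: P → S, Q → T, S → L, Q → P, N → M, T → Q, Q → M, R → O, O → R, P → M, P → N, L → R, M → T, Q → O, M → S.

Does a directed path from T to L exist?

Yes

Explore from T.
Distance 1: reach Q.
Distance 2: reach M, O, P.
Distance 3: reach N, R, S.
Distance 4: reach L.
Found L.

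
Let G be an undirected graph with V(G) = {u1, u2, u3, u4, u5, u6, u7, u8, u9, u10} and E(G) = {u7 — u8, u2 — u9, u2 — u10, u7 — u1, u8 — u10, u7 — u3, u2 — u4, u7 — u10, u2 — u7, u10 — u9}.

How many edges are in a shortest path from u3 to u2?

Distance 0: u3.
Distance 1: u7.
Distance 2: u1, u2, u8, u10 — contains u2.

2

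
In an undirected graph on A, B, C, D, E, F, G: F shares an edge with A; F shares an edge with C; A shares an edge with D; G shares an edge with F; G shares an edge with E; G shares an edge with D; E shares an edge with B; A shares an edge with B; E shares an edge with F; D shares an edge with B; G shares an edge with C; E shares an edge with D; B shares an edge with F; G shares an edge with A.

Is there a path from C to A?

Explore from C.
Distance 1: reach F, G.
Distance 2: reach A, B, D, E.
Found A.

Yes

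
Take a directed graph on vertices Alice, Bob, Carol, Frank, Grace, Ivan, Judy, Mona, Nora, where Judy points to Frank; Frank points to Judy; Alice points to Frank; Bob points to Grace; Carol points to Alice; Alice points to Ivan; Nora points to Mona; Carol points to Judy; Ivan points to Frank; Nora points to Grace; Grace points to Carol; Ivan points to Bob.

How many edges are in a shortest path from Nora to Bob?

5

Distance 0: Nora.
Distance 1: Grace, Mona.
Distance 2: Carol.
Distance 3: Alice, Judy.
Distance 4: Frank, Ivan.
Distance 5: Bob — contains Bob.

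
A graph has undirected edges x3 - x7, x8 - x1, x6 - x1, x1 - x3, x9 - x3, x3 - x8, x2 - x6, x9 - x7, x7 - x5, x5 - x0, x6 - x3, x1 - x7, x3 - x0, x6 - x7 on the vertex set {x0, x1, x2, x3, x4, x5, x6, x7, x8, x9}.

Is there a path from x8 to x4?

No

Explore from x8.
Distance 1: reach x1, x3.
Distance 2: reach x0, x6, x7, x9.
Distance 3: reach x2, x5.
The search is exhausted without reaching x4; it lies in a different component.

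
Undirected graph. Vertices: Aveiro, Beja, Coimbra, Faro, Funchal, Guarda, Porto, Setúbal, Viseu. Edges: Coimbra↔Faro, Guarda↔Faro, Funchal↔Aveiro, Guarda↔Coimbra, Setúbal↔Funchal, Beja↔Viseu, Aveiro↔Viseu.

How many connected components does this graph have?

3

From Aveiro: component {Aveiro, Beja, Funchal, Setúbal, Viseu}.
From Coimbra: component {Coimbra, Faro, Guarda}.
From Porto: component {Porto}.
That's 3 components.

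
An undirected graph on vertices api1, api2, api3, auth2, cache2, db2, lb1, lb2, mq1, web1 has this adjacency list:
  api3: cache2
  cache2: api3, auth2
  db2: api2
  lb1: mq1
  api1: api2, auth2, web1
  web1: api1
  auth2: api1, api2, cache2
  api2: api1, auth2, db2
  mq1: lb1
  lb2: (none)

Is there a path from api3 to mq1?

No

Explore from api3.
Distance 1: reach cache2.
Distance 2: reach auth2.
Distance 3: reach api1, api2.
Distance 4: reach db2, web1.
The search is exhausted without reaching mq1; it lies in a different component.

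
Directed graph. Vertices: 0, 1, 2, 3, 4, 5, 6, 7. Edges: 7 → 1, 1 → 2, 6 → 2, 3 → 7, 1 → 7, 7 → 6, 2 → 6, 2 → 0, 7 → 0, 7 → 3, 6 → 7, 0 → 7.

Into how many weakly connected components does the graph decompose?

3

From 0: component {0, 1, 2, 3, 6, 7}.
From 4: component {4}.
From 5: component {5}.
That's 3 components.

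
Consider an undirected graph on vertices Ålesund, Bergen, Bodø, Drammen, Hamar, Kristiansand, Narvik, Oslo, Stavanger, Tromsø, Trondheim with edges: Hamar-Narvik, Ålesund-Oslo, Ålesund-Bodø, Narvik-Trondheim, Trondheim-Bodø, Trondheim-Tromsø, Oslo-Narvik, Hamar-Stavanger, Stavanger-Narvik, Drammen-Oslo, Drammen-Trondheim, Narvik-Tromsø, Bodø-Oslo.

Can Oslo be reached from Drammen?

Yes

Explore from Drammen.
Distance 1: reach Oslo, Trondheim.
Found Oslo.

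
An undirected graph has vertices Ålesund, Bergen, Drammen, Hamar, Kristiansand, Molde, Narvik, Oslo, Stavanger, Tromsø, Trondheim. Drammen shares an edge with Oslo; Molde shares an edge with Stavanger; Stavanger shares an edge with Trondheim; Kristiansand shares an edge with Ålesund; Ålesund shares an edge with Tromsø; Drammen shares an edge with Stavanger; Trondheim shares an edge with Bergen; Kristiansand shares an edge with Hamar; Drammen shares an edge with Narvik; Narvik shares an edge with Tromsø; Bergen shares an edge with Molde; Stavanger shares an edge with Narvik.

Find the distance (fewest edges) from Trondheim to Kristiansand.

Distance 0: Trondheim.
Distance 1: Bergen, Stavanger.
Distance 2: Drammen, Molde, Narvik.
Distance 3: Oslo, Tromsø.
Distance 4: Ålesund.
Distance 5: Kristiansand — contains Kristiansand.

5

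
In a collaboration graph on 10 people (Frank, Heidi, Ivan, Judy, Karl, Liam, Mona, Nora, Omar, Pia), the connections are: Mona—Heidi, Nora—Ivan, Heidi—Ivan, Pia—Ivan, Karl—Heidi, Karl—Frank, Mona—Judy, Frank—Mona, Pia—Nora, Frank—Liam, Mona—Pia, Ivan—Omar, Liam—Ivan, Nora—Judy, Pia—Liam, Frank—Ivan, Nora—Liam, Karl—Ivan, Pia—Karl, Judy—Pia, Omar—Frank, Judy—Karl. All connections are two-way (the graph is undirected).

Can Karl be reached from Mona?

Explore from Mona.
Distance 1: reach Frank, Heidi, Judy, Pia.
Distance 2: reach Ivan, Karl, Liam, Nora, Omar.
Found Karl.

Yes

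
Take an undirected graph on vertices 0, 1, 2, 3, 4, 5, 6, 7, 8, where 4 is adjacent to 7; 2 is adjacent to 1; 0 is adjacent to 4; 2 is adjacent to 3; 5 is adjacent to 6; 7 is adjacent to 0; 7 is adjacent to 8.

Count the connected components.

3

From 0: component {0, 4, 7, 8}.
From 1: component {1, 2, 3}.
From 5: component {5, 6}.
That's 3 components.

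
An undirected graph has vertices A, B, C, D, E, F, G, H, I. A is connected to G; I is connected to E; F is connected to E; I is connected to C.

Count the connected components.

From A: component {A, G}.
From B: component {B}.
From C: component {C, E, F, I}.
From D: component {D}.
From H: component {H}.
That's 5 components.

5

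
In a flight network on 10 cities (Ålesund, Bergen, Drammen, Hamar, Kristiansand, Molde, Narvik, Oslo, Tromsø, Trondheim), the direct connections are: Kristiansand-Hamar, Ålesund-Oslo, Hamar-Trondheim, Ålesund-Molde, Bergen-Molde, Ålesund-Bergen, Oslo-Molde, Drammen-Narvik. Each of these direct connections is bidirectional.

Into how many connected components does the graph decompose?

4

From Ålesund: component {Ålesund, Bergen, Molde, Oslo}.
From Drammen: component {Drammen, Narvik}.
From Hamar: component {Hamar, Kristiansand, Trondheim}.
From Tromsø: component {Tromsø}.
That's 4 components.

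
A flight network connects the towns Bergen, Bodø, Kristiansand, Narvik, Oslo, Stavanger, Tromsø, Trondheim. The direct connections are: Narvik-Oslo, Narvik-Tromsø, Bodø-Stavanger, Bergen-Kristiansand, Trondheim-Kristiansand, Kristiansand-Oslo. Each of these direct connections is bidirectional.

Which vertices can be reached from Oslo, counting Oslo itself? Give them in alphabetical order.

Bergen, Kristiansand, Narvik, Oslo, Tromsø, Trondheim

Start at Oslo.
Its neighbours: Kristiansand, Narvik.
Then their neighbours: Bergen, Tromsø, Trondheim.
Nothing further is reachable.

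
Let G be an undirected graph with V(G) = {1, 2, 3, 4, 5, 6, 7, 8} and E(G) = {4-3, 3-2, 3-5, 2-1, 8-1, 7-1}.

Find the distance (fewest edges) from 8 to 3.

Distance 0: 8.
Distance 1: 1.
Distance 2: 2, 7.
Distance 3: 3 — contains 3.

3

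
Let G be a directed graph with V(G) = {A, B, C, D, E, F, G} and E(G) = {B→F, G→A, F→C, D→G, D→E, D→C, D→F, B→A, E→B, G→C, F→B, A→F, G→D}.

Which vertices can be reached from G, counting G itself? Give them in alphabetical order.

Start at G.
Its neighbours: A, C, D.
Then their neighbours: E, F.
Then next layer: B.
Every vertex is now reached.

A, B, C, D, E, F, G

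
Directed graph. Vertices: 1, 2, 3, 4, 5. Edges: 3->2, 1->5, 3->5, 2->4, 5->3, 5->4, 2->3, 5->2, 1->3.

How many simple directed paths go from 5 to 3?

2

5→2→3
5→3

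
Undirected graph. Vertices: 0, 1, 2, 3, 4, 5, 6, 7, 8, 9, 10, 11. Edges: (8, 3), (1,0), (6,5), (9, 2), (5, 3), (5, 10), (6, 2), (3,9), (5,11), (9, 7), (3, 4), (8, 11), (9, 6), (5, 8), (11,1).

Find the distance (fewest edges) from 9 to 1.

4

Distance 0: 9.
Distance 1: 2, 3, 6, 7.
Distance 2: 4, 5, 8.
Distance 3: 10, 11.
Distance 4: 1 — contains 1.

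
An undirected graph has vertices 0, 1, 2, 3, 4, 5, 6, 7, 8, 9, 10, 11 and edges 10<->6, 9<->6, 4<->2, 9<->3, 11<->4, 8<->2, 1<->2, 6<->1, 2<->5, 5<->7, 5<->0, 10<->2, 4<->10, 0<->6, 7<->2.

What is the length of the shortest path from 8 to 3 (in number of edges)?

5

Distance 0: 8.
Distance 1: 2.
Distance 2: 1, 4, 5, 7, 10.
Distance 3: 0, 6, 11.
Distance 4: 9.
Distance 5: 3 — contains 3.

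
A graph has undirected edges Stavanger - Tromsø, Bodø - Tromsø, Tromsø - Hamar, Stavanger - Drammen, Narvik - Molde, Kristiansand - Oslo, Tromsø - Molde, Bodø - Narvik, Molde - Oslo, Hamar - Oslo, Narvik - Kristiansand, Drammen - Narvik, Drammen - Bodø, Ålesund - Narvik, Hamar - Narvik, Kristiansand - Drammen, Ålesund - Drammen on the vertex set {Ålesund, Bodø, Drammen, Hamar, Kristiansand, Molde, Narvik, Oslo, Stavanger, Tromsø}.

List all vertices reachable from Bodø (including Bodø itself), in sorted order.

Start at Bodø.
Its neighbours: Drammen, Narvik, Tromsø.
Then their neighbours: Ålesund, Hamar, Kristiansand, Molde, Stavanger.
Then next layer: Oslo.
Every vertex is now reached.

Ålesund, Bodø, Drammen, Hamar, Kristiansand, Molde, Narvik, Oslo, Stavanger, Tromsø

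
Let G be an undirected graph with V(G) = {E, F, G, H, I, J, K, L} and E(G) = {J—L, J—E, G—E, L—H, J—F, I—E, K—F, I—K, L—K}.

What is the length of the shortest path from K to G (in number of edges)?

3

Distance 0: K.
Distance 1: F, I, L.
Distance 2: E, H, J.
Distance 3: G — contains G.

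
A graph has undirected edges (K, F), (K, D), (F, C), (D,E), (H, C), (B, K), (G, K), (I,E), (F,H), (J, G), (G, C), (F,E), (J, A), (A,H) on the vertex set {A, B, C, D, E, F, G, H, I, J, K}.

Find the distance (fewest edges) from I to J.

Distance 0: I.
Distance 1: E.
Distance 2: D, F.
Distance 3: C, H, K.
Distance 4: A, B, G.
Distance 5: J — contains J.

5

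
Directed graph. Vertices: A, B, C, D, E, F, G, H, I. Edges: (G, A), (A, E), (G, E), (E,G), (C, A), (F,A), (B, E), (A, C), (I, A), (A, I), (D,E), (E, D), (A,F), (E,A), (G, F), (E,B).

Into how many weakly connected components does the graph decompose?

From A: component {A, B, C, D, E, F, G, I}.
From H: component {H}.
That's 2 components.

2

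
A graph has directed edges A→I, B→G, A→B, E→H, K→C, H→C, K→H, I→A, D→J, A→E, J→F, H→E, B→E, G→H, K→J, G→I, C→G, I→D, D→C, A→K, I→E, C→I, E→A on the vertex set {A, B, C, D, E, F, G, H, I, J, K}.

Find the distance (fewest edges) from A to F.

Distance 0: A.
Distance 1: B, E, I, K.
Distance 2: C, D, G, H, J.
Distance 3: F — contains F.

3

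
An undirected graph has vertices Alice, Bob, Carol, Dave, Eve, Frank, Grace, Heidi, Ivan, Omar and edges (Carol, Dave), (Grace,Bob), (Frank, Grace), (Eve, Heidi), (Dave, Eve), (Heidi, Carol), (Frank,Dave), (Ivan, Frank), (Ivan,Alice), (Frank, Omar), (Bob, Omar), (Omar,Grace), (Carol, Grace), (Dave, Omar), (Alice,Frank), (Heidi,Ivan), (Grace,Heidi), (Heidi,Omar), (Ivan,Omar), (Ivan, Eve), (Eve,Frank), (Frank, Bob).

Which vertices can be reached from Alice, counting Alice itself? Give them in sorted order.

Start at Alice.
Its neighbours: Frank, Ivan.
Then their neighbours: Bob, Dave, Eve, Grace, Heidi, Omar.
Then next layer: Carol.
Every vertex is now reached.

Alice, Bob, Carol, Dave, Eve, Frank, Grace, Heidi, Ivan, Omar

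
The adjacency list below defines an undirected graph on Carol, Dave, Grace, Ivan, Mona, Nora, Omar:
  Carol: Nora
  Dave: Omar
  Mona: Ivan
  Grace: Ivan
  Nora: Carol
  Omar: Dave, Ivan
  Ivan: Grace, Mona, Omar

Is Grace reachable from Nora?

No

Explore from Nora.
Distance 1: reach Carol.
The search is exhausted without reaching Grace; it lies in a different component.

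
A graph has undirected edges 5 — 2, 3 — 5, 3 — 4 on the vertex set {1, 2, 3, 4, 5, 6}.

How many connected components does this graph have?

3

From 1: component {1}.
From 2: component {2, 3, 4, 5}.
From 6: component {6}.
That's 3 components.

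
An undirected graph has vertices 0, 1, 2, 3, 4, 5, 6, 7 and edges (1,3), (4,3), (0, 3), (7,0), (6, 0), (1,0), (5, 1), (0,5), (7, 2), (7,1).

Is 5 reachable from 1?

Yes

Explore from 1.
Distance 1: reach 0, 3, 5, 7.
Found 5.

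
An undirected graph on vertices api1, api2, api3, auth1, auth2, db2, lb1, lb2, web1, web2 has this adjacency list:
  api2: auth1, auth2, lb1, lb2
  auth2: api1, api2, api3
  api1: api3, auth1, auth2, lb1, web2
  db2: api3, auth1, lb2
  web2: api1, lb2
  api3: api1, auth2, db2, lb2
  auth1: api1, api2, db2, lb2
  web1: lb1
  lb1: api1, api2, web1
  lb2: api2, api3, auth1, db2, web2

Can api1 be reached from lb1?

Explore from lb1.
Distance 1: reach api1, api2, web1.
Found api1.

Yes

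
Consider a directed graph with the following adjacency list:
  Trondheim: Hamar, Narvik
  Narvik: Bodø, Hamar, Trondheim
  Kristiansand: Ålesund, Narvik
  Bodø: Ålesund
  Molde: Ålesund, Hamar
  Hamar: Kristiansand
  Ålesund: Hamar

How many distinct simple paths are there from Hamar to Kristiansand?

Hamar→Kristiansand

1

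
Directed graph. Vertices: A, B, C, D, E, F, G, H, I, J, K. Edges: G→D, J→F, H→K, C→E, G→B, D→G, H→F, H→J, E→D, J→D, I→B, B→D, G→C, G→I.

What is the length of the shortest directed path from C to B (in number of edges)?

Distance 0: C.
Distance 1: E.
Distance 2: D.
Distance 3: G.
Distance 4: B, I — contains B.

4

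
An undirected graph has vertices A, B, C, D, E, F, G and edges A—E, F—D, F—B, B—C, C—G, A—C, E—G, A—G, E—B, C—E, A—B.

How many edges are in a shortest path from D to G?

Distance 0: D.
Distance 1: F.
Distance 2: B.
Distance 3: A, C, E.
Distance 4: G — contains G.

4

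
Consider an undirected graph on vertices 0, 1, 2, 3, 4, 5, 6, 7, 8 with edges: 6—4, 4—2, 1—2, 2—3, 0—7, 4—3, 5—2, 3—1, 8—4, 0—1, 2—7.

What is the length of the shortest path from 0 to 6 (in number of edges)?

4

Distance 0: 0.
Distance 1: 1, 7.
Distance 2: 2, 3.
Distance 3: 4, 5.
Distance 4: 6, 8 — contains 6.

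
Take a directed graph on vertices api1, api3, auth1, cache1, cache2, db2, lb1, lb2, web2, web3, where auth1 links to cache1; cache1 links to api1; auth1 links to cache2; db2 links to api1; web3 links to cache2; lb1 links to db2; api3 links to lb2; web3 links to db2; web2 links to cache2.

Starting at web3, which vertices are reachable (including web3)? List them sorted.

api1, cache2, db2, web3

Start at web3.
Its neighbours: cache2, db2.
Then their neighbours: api1.
Nothing further is reachable.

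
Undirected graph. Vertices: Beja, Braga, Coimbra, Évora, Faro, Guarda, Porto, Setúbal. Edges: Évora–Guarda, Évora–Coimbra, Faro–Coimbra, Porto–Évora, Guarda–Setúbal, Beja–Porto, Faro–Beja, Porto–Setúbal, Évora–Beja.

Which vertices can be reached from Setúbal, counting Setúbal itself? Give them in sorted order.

Beja, Coimbra, Évora, Faro, Guarda, Porto, Setúbal

Start at Setúbal.
Its neighbours: Guarda, Porto.
Then their neighbours: Beja, Évora.
Then next layer: Coimbra, Faro.
Nothing further is reachable.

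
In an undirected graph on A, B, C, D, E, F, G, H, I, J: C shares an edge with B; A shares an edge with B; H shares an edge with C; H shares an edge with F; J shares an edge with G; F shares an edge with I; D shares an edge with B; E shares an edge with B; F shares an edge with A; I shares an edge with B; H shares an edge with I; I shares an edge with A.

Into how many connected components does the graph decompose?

From A: component {A, B, C, D, E, F, H, I}.
From G: component {G, J}.
That's 2 components.

2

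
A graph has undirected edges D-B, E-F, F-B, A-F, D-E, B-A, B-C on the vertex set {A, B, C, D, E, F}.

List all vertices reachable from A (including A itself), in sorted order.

Start at A.
Its neighbours: B, F.
Then their neighbours: C, D, E.
Every vertex is now reached.

A, B, C, D, E, F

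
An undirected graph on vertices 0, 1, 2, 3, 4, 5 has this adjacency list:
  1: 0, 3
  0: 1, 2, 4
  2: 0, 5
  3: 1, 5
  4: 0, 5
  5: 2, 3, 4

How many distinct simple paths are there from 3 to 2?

3–1–0–2
3–1–0–4–5–2
3–5–2
3–5–4–0–2

4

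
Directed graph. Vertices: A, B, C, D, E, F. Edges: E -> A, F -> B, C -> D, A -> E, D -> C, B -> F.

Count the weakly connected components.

From A: component {A, E}.
From B: component {B, F}.
From C: component {C, D}.
That's 3 components.

3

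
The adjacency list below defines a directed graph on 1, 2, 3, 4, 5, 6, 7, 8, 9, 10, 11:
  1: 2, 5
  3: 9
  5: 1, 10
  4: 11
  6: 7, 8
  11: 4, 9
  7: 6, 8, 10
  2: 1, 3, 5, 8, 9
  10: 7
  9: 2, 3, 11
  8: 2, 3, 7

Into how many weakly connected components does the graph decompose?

1

From 1: component {1, 2, 3, 4, 5, 6, 7, 8, 9, 10, 11}.
That's 1 component.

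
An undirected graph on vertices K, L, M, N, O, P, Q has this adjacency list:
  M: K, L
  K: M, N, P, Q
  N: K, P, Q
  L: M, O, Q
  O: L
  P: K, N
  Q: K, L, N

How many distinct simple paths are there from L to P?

7

L–M–K–N–P
L–M–K–P
L–M–K–Q–N–P
L–Q–K–N–P
L–Q–K–P
L–Q–N–K–P
L–Q–N–P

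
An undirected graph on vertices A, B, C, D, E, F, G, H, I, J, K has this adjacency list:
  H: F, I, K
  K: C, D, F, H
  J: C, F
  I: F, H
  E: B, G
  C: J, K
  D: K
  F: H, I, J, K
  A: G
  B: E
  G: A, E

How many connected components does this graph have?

From A: component {A, B, E, G}.
From C: component {C, D, F, H, I, J, K}.
That's 2 components.

2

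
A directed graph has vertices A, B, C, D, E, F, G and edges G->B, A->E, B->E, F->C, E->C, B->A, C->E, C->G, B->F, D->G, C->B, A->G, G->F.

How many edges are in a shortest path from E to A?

Distance 0: E.
Distance 1: C.
Distance 2: B, G.
Distance 3: A, F — contains A.

3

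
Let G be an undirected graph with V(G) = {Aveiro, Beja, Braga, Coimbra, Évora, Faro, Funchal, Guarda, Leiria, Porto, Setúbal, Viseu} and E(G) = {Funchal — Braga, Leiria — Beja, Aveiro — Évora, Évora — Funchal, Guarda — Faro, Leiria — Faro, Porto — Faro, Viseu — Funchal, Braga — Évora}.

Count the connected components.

From Aveiro: component {Aveiro, Braga, Évora, Funchal, Viseu}.
From Beja: component {Beja, Faro, Guarda, Leiria, Porto}.
From Coimbra: component {Coimbra}.
From Setúbal: component {Setúbal}.
That's 4 components.

4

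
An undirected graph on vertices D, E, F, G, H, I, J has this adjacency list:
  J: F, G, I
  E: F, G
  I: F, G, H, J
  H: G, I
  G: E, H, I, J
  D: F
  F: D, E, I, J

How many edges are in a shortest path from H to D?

3

Distance 0: H.
Distance 1: G, I.
Distance 2: E, F, J.
Distance 3: D — contains D.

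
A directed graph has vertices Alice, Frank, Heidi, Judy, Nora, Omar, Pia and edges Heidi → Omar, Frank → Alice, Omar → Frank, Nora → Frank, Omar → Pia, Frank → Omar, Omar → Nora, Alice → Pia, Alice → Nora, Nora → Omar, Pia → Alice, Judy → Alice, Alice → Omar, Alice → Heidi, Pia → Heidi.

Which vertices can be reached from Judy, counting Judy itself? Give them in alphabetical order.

Alice, Frank, Heidi, Judy, Nora, Omar, Pia

Start at Judy.
Its neighbours: Alice.
Then their neighbours: Heidi, Nora, Omar, Pia.
Then next layer: Frank.
Every vertex is now reached.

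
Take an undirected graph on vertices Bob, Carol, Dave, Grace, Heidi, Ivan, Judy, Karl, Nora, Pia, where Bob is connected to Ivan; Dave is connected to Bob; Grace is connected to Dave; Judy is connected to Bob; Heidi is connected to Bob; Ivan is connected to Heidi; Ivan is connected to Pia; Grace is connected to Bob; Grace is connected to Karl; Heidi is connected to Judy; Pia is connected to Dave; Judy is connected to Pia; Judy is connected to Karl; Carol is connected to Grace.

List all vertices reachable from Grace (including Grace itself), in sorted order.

Bob, Carol, Dave, Grace, Heidi, Ivan, Judy, Karl, Pia

Start at Grace.
Its neighbours: Bob, Carol, Dave, Karl.
Then their neighbours: Heidi, Ivan, Judy, Pia.
Nothing further is reachable.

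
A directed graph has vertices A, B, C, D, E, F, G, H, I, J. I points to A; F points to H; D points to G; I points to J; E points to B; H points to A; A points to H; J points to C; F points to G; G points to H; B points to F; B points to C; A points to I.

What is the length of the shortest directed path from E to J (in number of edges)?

Distance 0: E.
Distance 1: B.
Distance 2: C, F.
Distance 3: G, H.
Distance 4: A.
Distance 5: I.
Distance 6: J — contains J.

6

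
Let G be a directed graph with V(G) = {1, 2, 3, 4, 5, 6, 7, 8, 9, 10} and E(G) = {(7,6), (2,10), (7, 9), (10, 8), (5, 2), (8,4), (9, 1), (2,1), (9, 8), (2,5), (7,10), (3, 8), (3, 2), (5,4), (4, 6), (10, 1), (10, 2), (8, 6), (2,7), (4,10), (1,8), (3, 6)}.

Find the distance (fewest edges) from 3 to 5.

Distance 0: 3.
Distance 1: 2, 6, 8.
Distance 2: 1, 4, 5, 7, 10 — contains 5.

2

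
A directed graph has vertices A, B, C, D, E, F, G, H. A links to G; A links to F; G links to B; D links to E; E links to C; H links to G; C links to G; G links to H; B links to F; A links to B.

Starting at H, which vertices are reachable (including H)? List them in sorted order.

B, F, G, H

Start at H.
Its neighbours: G.
Then their neighbours: B.
Then next layer: F.
Nothing further is reachable.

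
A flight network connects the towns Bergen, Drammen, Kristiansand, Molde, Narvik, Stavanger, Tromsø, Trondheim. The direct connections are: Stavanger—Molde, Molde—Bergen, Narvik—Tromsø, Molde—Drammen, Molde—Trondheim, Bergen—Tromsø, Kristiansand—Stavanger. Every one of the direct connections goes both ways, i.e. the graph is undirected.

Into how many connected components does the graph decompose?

1

From Bergen: component {Bergen, Drammen, Kristiansand, Molde, Narvik, Stavanger, Tromsø, Trondheim}.
That's 1 component.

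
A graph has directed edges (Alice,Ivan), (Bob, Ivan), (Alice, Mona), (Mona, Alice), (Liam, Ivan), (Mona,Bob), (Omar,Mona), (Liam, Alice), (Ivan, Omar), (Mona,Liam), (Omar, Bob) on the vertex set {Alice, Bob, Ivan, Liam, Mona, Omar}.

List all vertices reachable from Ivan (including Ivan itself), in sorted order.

Start at Ivan.
Its neighbours: Omar.
Then their neighbours: Bob, Mona.
Then next layer: Alice, Liam.
Every vertex is now reached.

Alice, Bob, Ivan, Liam, Mona, Omar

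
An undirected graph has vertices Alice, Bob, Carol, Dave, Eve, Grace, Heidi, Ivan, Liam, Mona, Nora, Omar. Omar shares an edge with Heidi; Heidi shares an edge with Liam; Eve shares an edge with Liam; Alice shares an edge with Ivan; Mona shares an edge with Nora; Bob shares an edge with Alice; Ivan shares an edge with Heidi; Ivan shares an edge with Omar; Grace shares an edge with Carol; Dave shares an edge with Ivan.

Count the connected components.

3

From Alice: component {Alice, Bob, Dave, Eve, Heidi, Ivan, Liam, Omar}.
From Carol: component {Carol, Grace}.
From Mona: component {Mona, Nora}.
That's 3 components.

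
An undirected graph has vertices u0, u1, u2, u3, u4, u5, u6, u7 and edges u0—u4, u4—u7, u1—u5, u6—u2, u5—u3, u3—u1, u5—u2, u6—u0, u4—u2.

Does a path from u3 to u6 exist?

Yes

Explore from u3.
Distance 1: reach u1, u5.
Distance 2: reach u2.
Distance 3: reach u4, u6.
Found u6.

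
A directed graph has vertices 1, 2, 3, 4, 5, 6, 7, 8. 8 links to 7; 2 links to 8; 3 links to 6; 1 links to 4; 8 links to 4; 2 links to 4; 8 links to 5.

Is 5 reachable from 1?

No

Explore from 1.
Distance 1: reach 4.
The search from 1 is exhausted; no directed path reaches 5.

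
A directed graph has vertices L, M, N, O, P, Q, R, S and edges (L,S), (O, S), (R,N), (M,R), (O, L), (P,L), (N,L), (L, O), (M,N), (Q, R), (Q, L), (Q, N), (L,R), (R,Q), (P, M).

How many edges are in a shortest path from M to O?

Distance 0: M.
Distance 1: N, R.
Distance 2: L, Q.
Distance 3: O, S — contains O.

3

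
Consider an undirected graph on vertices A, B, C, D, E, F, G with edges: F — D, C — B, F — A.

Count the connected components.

4

From A: component {A, D, F}.
From B: component {B, C}.
From E: component {E}.
From G: component {G}.
That's 4 components.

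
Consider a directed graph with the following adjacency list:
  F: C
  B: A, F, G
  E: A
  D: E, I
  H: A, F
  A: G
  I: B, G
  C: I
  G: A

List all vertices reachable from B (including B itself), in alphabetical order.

A, B, C, F, G, I

Start at B.
Its neighbours: A, F, G.
Then their neighbours: C.
Then next layer: I.
Nothing further is reachable.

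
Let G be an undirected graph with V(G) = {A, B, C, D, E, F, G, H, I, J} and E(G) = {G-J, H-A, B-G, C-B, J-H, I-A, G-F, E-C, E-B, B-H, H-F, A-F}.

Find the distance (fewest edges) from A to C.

3

Distance 0: A.
Distance 1: F, H, I.
Distance 2: B, G, J.
Distance 3: C, E — contains C.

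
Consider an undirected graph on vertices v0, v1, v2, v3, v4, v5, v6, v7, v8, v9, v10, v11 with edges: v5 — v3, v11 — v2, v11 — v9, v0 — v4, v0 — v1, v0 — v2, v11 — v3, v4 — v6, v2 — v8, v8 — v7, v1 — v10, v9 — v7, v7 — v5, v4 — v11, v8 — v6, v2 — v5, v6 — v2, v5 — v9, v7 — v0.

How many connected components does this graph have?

1

From v0: component {v0, v1, v2, v3, v4, v5, v6, v7, v8, v9, v10, v11}.
That's 1 component.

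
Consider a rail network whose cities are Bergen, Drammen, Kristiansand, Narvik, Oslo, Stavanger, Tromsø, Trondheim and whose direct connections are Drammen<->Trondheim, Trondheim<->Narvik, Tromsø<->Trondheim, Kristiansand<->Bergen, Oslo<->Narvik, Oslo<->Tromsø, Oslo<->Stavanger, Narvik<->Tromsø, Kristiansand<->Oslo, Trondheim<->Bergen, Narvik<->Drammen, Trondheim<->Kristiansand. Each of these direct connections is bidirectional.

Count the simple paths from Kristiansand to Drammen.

Kristiansand–Bergen–Trondheim–Drammen
Kristiansand–Bergen–Trondheim–Narvik–Drammen
Kristiansand–Bergen–Trondheim–Tromsø–Narvik–Drammen
Kristiansand–Bergen–Trondheim–Tromsø–Oslo–Narvik–Drammen
Kristiansand–Oslo–Narvik–Drammen
Kristiansand–Oslo–Narvik–Tromsø–Trondheim–Drammen
Kristiansand–Oslo–Narvik–Trondheim–Drammen
Kristiansand–Oslo–Tromsø–Narvik–Drammen
Kristiansand–Oslo–Tromsø–Narvik–Trondheim–Drammen
Kristiansand–Oslo–Tromsø–Trondheim–Drammen
Kristiansand–Oslo–Tromsø–Trondheim–Narvik–Drammen
Kristiansand–Trondheim–Drammen
Kristiansand–Trondheim–Narvik–Drammen
Kristiansand–Trondheim–Tromsø–Narvik–Drammen
Kristiansand–Trondheim–Tromsø–Oslo–Narvik–Drammen

15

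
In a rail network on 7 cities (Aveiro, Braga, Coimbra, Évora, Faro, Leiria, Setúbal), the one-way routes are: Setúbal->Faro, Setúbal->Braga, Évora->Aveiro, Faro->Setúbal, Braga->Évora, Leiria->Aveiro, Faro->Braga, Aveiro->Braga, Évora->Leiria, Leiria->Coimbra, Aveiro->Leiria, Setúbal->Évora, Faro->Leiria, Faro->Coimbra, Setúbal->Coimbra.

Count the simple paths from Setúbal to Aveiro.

Setúbal→Braga→Évora→Aveiro
Setúbal→Braga→Évora→Leiria→Aveiro
Setúbal→Évora→Aveiro
Setúbal→Évora→Leiria→Aveiro
Setúbal→Faro→Braga→Évora→Aveiro
Setúbal→Faro→Braga→Évora→Leiria→Aveiro
Setúbal→Faro→Leiria→Aveiro

7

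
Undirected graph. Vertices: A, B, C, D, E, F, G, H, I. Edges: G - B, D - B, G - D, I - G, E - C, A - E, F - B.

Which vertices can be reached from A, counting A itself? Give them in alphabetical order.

Start at A.
Its neighbours: E.
Then their neighbours: C.
Nothing further is reachable.

A, C, E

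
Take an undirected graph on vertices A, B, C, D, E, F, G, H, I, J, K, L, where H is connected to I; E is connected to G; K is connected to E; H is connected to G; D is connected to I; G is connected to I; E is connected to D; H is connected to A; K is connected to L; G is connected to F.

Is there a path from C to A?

No

C has no edges, so nothing is reachable from it.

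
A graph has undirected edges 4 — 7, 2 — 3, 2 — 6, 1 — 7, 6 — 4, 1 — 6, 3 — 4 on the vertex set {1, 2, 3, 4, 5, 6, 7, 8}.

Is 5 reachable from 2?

No

Explore from 2.
Distance 1: reach 3, 6.
Distance 2: reach 1, 4.
Distance 3: reach 7.
The search is exhausted without reaching 5; it lies in a different component.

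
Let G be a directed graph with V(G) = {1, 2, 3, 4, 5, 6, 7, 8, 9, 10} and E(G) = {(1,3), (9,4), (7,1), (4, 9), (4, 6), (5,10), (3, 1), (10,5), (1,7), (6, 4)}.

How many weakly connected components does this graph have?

From 1: component {1, 3, 7}.
From 2: component {2}.
From 4: component {4, 6, 9}.
From 5: component {5, 10}.
From 8: component {8}.
That's 5 components.

5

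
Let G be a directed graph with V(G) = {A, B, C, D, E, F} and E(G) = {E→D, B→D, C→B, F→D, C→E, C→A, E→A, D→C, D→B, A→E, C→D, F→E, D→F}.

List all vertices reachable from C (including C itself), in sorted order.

Start at C.
Its neighbours: A, B, D, E.
Then their neighbours: F.
Every vertex is now reached.

A, B, C, D, E, F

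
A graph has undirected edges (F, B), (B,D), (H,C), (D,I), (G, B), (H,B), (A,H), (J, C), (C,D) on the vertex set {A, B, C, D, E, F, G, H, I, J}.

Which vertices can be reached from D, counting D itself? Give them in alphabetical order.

Start at D.
Its neighbours: B, C, I.
Then their neighbours: F, G, H, J.
Then next layer: A.
Nothing further is reachable.

A, B, C, D, F, G, H, I, J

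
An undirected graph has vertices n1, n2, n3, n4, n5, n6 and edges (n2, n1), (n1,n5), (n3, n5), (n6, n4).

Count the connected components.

2

From n1: component {n1, n2, n3, n5}.
From n4: component {n4, n6}.
That's 2 components.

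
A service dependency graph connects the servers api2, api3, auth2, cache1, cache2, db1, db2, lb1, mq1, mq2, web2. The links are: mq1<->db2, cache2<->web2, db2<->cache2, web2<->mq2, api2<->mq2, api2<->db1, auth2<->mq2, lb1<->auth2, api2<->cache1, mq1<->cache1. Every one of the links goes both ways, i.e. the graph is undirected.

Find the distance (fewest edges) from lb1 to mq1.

Distance 0: lb1.
Distance 1: auth2.
Distance 2: mq2.
Distance 3: api2, web2.
Distance 4: cache1, cache2, db1.
Distance 5: db2, mq1 — contains mq1.

5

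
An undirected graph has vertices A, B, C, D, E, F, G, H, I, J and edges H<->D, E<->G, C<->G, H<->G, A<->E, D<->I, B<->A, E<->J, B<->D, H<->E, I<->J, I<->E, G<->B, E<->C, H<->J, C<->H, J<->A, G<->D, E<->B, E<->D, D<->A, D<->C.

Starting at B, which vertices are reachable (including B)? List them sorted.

A, B, C, D, E, G, H, I, J

Start at B.
Its neighbours: A, D, E, G.
Then their neighbours: C, H, I, J.
Nothing further is reachable.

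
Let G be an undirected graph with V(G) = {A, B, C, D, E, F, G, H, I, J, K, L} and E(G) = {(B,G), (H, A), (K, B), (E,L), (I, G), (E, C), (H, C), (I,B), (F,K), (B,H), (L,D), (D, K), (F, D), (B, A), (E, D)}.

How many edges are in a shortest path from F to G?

3

Distance 0: F.
Distance 1: D, K.
Distance 2: B, E, L.
Distance 3: A, C, G, H, I — contains G.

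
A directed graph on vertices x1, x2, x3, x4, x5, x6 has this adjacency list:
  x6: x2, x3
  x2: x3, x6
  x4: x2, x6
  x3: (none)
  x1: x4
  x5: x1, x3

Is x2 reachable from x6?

Explore from x6.
Distance 1: reach x2, x3.
Found x2.

Yes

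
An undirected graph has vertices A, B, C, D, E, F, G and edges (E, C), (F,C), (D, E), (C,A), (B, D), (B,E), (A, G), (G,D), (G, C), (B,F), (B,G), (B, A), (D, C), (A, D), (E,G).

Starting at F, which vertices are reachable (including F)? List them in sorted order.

A, B, C, D, E, F, G

Start at F.
Its neighbours: B, C.
Then their neighbours: A, D, E, G.
Every vertex is now reached.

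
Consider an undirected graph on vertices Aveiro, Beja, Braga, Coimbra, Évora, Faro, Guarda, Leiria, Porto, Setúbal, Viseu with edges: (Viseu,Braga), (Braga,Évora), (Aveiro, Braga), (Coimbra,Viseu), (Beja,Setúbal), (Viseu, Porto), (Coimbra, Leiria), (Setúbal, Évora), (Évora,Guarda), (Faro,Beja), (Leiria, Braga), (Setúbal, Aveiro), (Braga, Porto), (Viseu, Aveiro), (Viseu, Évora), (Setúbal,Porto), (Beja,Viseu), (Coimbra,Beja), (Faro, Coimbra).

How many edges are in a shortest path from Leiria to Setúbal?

Distance 0: Leiria.
Distance 1: Braga, Coimbra.
Distance 2: Aveiro, Beja, Évora, Faro, Porto, Viseu.
Distance 3: Guarda, Setúbal — contains Setúbal.

3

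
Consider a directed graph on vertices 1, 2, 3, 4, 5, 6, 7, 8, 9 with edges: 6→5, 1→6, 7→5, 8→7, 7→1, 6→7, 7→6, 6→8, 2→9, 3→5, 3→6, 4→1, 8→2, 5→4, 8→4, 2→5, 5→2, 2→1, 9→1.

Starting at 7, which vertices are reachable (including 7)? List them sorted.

1, 2, 4, 5, 6, 7, 8, 9

Start at 7.
Its neighbours: 1, 5, 6.
Then their neighbours: 2, 4, 8.
Then next layer: 9.
Nothing further is reachable.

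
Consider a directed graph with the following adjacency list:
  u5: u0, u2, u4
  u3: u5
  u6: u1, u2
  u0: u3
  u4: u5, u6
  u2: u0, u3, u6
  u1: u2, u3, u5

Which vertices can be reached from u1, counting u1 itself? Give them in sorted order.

Start at u1.
Its neighbours: u2, u3, u5.
Then their neighbours: u0, u4, u6.
Every vertex is now reached.

u0, u1, u2, u3, u4, u5, u6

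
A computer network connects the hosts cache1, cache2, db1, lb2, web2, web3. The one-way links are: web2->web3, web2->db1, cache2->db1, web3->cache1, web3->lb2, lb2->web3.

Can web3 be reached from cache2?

Explore from cache2.
Distance 1: reach db1.
The search from cache2 is exhausted; no directed path reaches web3.

No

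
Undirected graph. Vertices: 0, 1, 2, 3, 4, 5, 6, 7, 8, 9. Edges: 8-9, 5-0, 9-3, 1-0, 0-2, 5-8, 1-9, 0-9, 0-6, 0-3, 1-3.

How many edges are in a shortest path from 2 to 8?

Distance 0: 2.
Distance 1: 0.
Distance 2: 1, 3, 5, 6, 9.
Distance 3: 8 — contains 8.

3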